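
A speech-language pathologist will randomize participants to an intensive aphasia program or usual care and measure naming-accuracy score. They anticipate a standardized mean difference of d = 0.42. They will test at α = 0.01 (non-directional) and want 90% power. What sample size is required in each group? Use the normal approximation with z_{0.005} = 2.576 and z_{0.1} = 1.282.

n = 169 per group

For two independent groups with equal n: n = 2·((z_{α/2} + z_β) / d)².
z_{α/2} + z_β = 2.576 + 1.282 = 3.858.
n = 2 × (3.858 / 0.42)² = 2 × 9.186² = 2 × 84.38 = 168.8.
Round up to the next whole participant.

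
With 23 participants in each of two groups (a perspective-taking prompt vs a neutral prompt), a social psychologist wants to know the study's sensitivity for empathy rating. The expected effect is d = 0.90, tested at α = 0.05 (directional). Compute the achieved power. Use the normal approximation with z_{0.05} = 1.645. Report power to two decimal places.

power ≈ 0.92

For two equal groups, power = Φ(d·√(n/2) − z_{α}).
d·√(n/2) = 0.90 × √(23/2) = 0.90 × 3.391 = 3.052.
z_β = 3.052 − 1.645 = 1.407.
Power = Φ(1.407) = 0.920.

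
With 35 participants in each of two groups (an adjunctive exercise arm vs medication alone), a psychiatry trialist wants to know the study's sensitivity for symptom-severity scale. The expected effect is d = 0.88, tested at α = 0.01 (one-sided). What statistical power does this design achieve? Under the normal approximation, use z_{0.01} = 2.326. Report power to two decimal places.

For two equal groups, power = Φ(d·√(n/2) − z_{α}).
d·√(n/2) = 0.88 × √(35/2) = 0.88 × 4.183 = 3.681.
z_β = 3.681 − 2.326 = 1.355.
Power = Φ(1.355) = 0.912.

power ≈ 0.91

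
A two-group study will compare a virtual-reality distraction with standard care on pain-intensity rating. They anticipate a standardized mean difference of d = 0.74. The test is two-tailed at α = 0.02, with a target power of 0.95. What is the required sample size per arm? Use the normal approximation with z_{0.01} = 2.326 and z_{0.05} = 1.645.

n = 58 per group

For two independent groups with equal n: n = 2·((z_{α/2} + z_β) / d)².
z_{α/2} + z_β = 2.326 + 1.645 = 3.971.
n = 2 × (3.971 / 0.74)² = 2 × 5.366² = 2 × 28.80 = 57.6.
Round up to the next whole participant.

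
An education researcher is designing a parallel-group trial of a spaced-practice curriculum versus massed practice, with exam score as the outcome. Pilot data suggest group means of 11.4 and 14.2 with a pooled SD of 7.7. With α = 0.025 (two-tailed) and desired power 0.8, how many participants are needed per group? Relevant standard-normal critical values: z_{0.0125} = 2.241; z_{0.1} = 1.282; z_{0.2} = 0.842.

Cohen's d = |M₁ − M₂| / SD_pooled = |11.4 − 14.2| / 7.7 = 2.8 / 7.7 = 0.364.
For two independent groups with equal n: n = 2·((z_{α/2} + z_β) / d)².
z_{α/2} + z_β = 2.241 + 0.842 = 3.083.
n = 2 × (3.083 / 0.364)² = 2 × 8.470² = 2 × 71.74 = 143.5.
Round up to the next whole participant.

n = 144 per group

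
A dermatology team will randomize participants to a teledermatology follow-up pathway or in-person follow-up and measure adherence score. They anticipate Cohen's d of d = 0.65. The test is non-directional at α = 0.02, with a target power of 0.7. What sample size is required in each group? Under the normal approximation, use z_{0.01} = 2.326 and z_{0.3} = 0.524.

n = 39 per group

For two independent groups with equal n: n = 2·((z_{α/2} + z_β) / d)².
z_{α/2} + z_β = 2.326 + 0.524 = 2.850.
n = 2 × (2.850 / 0.65)² = 2 × 4.385² = 2 × 19.22 = 38.4.
Round up to the next whole participant.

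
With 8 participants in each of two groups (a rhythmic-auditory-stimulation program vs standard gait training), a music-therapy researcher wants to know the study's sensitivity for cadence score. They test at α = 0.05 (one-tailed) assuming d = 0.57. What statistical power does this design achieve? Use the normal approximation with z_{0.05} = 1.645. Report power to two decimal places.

For two equal groups, power = Φ(d·√(n/2) − z_{α}).
d·√(n/2) = 0.57 × √(8/2) = 0.57 × 2.000 = 1.140.
z_β = 1.140 − 1.645 = -0.505.
Power = Φ(-0.505) = 0.307.

power ≈ 0.31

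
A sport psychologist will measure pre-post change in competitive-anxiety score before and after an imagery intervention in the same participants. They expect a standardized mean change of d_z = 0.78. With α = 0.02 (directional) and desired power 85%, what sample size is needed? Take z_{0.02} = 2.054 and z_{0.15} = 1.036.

For a paired (one-sample on differences) test: n = ((z_{α} + z_β) / d)².
z_{α} + z_β = 2.054 + 1.036 = 3.090.
n = (3.090 / 0.78)² = 3.962² = 15.69.
Round up.

n = 16 pairs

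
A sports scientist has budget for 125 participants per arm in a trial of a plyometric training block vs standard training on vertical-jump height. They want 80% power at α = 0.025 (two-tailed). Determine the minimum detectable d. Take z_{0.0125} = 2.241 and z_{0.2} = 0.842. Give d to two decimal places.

d_min ≈ 0.39

For two independent groups of n = 125 each: d_min = (z_{α/2} + z_β)·√(2/n).
z-sum = 2.241 + 0.842 = 3.083.
d_min = 3.083 × √(2/125) = 3.083 × 0.1265 = 0.390.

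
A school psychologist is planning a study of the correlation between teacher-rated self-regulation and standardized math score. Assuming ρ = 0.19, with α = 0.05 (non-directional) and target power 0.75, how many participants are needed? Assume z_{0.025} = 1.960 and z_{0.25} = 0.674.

Fisher's z: C = ½·ln((1+r)/(1−r)) = ½·ln(1.4691) = 0.1923.
n = ((z_{α/2} + z_β)/C)² + 3.
(1.960 + 0.674) / 0.1923 = 2.634 / 0.1923 = 13.697.
n = 13.697² + 3 = 187.62 + 3 = 190.6.
Round up.

n = 191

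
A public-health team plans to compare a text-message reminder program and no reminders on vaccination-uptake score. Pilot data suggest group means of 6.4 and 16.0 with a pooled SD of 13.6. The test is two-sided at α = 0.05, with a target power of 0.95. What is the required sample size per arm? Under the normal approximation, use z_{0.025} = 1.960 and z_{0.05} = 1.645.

n = 53 per group

Cohen's d = |M₁ − M₂| / SD_pooled = |6.4 − 16.0| / 13.6 = 9.6 / 13.6 = 0.706.
For two independent groups with equal n: n = 2·((z_{α/2} + z_β) / d)².
z_{α/2} + z_β = 1.960 + 1.645 = 3.605.
n = 2 × (3.605 / 0.706)² = 2 × 5.106² = 2 × 26.07 = 52.1.
Round up to the next whole participant.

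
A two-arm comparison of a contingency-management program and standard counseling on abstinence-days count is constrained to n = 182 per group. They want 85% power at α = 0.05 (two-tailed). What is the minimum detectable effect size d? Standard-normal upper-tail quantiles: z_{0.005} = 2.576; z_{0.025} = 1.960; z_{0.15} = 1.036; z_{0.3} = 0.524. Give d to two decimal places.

d_min ≈ 0.31

For two independent groups of n = 182 each: d_min = (z_{α/2} + z_β)·√(2/n).
z-sum = 1.960 + 1.036 = 2.996.
d_min = 2.996 × √(2/182) = 2.996 × 0.1048 = 0.314.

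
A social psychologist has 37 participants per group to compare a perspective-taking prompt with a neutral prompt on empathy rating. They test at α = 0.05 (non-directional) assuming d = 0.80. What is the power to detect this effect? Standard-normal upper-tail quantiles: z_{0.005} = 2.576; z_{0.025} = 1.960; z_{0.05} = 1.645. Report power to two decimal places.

power ≈ 0.93

For two equal groups, power = Φ(d·√(n/2) − z_{α/2}).
d·√(n/2) = 0.80 × √(37/2) = 0.80 × 4.301 = 3.441.
z_β = 3.441 − 1.960 = 1.481.
Power = Φ(1.481) = 0.931.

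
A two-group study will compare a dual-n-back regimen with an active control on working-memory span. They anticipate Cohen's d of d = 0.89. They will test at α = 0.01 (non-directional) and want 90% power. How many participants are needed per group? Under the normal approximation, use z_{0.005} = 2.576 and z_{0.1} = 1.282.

n = 38 per group

For two independent groups with equal n: n = 2·((z_{α/2} + z_β) / d)².
z_{α/2} + z_β = 2.576 + 1.282 = 3.858.
n = 2 × (3.858 / 0.89)² = 2 × 4.335² = 2 × 18.79 = 37.6.
Round up to the next whole participant.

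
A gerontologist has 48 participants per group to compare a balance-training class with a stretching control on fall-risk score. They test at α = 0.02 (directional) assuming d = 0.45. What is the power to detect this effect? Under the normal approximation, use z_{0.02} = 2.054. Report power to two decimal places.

For two equal groups, power = Φ(d·√(n/2) − z_{α}).
d·√(n/2) = 0.45 × √(48/2) = 0.45 × 4.899 = 2.205.
z_β = 2.205 − 2.054 = 0.151.
Power = Φ(0.151) = 0.560.

power ≈ 0.56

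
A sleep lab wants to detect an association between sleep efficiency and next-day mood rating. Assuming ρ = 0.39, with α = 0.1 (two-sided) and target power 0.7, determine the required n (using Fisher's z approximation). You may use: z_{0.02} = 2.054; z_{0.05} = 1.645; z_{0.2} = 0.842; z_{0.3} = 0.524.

Fisher's z: C = ½·ln((1+r)/(1−r)) = ½·ln(2.2787) = 0.4118.
n = ((z_{α/2} + z_β)/C)² + 3.
(1.645 + 0.524) / 0.4118 = 2.169 / 0.4118 = 5.267.
n = 5.267² + 3 = 27.74 + 3 = 30.7.
Round up.

n = 31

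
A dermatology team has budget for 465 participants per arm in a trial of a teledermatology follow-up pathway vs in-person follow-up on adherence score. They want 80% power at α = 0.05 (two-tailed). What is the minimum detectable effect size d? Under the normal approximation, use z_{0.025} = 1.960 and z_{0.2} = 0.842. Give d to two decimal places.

d_min ≈ 0.18

For two independent groups of n = 465 each: d_min = (z_{α/2} + z_β)·√(2/n).
z-sum = 1.960 + 0.842 = 2.802.
d_min = 2.802 × √(2/465) = 2.802 × 0.0656 = 0.184.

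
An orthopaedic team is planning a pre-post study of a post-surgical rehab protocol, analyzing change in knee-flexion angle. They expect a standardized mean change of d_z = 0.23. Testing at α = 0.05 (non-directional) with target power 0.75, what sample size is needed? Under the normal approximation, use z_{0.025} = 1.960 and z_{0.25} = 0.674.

For a paired (one-sample on differences) test: n = ((z_{α/2} + z_β) / d)².
z_{α/2} + z_β = 1.960 + 0.674 = 2.634.
n = (2.634 / 0.23)² = 11.452² = 131.15.
Round up.

n = 132 pairs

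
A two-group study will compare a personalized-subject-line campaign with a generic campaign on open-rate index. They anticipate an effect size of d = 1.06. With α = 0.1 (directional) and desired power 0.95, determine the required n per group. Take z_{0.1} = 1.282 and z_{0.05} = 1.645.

For two independent groups with equal n: n = 2·((z_{α} + z_β) / d)².
z_{α} + z_β = 1.282 + 1.645 = 2.927.
n = 2 × (2.927 / 1.06)² = 2 × 2.761² = 2 × 7.62 = 15.2.
Round up to the next whole participant.

n = 16 per group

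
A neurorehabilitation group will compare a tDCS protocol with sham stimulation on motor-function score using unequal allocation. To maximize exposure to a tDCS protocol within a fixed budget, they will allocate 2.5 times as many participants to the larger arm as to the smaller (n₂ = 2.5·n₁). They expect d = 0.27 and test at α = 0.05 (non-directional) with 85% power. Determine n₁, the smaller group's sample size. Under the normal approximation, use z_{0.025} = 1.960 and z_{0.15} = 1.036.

With allocation ratio k = n₂/n₁ = 2.5, Var(x̄₁−x̄₂) = σ²(1/n₁ + 1/(k·n₁)) = σ²·(k+1)/(k·n₁).
So n₁ = (1 + 1/k)·((z_{α/2} + z_β)/d)² = 1.400 × (2.996/0.27)².
n₁ = 1.400 × 123.13 = 172.4.
Round up: n₁ = 173, giving n₂ = ⌈2.5 × 173⌉ = ⌈432.5⌉ = 433.

n₁ = 173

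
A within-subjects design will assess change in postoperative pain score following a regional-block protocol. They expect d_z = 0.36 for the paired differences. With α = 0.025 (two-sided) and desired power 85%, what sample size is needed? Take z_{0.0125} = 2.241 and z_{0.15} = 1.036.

n = 83 pairs

For a paired (one-sample on differences) test: n = ((z_{α/2} + z_β) / d)².
z_{α/2} + z_β = 2.241 + 1.036 = 3.277.
n = (3.277 / 0.36)² = 9.103² = 82.86.
Round up.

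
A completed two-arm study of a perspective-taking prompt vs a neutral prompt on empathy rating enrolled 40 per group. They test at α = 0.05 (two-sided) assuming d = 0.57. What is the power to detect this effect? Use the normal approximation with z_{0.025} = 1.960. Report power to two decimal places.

power ≈ 0.72

For two equal groups, power = Φ(d·√(n/2) − z_{α/2}).
d·√(n/2) = 0.57 × √(40/2) = 0.57 × 4.472 = 2.549.
z_β = 2.549 − 1.960 = 0.589.
Power = Φ(0.589) = 0.722.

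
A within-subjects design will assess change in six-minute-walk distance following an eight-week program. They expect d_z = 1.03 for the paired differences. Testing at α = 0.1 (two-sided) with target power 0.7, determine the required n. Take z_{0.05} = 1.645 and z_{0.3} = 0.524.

For a paired (one-sample on differences) test: n = ((z_{α/2} + z_β) / d)².
z_{α/2} + z_β = 1.645 + 0.524 = 2.169.
n = (2.169 / 1.03)² = 2.106² = 4.43.
Round up.

n = 5 pairs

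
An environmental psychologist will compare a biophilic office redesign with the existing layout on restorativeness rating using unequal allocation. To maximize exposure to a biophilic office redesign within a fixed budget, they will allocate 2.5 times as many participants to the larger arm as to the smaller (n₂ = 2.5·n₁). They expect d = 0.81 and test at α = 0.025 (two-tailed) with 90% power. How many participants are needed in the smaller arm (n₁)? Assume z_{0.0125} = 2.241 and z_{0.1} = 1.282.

n₁ = 27

With allocation ratio k = n₂/n₁ = 2.5, Var(x̄₁−x̄₂) = σ²(1/n₁ + 1/(k·n₁)) = σ²·(k+1)/(k·n₁).
So n₁ = (1 + 1/k)·((z_{α/2} + z_β)/d)² = 1.400 × (3.523/0.81)².
n₁ = 1.400 × 18.92 = 26.5.
Round up: n₁ = 27, giving n₂ = ⌈2.5 × 27⌉ = ⌈67.5⌉ = 68.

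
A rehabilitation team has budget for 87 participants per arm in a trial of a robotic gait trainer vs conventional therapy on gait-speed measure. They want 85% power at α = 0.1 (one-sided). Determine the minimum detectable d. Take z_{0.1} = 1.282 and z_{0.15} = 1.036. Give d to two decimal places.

For two independent groups of n = 87 each: d_min = (z_{α} + z_β)·√(2/n).
z-sum = 1.282 + 1.036 = 2.318.
d_min = 2.318 × √(2/87) = 2.318 × 0.1516 = 0.351.

d_min ≈ 0.35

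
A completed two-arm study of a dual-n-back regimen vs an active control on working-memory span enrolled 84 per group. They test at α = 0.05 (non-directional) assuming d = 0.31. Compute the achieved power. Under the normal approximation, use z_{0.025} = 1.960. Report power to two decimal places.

power ≈ 0.52

For two equal groups, power = Φ(d·√(n/2) − z_{α/2}).
d·√(n/2) = 0.31 × √(84/2) = 0.31 × 6.481 = 2.009.
z_β = 2.009 − 1.960 = 0.049.
Power = Φ(0.049) = 0.520.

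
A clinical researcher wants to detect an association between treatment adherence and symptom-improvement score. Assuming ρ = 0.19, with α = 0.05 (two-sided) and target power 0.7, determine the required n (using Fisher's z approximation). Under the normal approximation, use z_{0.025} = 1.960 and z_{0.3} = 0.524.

Fisher's z: C = ½·ln((1+r)/(1−r)) = ½·ln(1.4691) = 0.1923.
n = ((z_{α/2} + z_β)/C)² + 3.
(1.960 + 0.524) / 0.1923 = 2.484 / 0.1923 = 12.917.
n = 12.917² + 3 = 166.86 + 3 = 169.9.
Round up.

n = 170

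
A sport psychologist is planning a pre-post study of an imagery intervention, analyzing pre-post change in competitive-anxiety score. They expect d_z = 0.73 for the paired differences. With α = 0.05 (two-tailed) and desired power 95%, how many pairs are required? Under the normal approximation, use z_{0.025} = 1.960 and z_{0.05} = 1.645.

n = 25 pairs

For a paired (one-sample on differences) test: n = ((z_{α/2} + z_β) / d)².
z_{α/2} + z_β = 1.960 + 1.645 = 3.605.
n = (3.605 / 0.73)² = 4.938² = 24.39.
Round up.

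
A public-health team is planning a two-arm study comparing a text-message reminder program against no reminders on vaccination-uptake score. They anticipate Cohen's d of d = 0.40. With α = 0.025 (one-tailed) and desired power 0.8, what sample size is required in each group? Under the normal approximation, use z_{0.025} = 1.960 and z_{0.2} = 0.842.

For two independent groups with equal n: n = 2·((z_{α} + z_β) / d)².
z_{α} + z_β = 1.960 + 0.842 = 2.802.
n = 2 × (2.802 / 0.40)² = 2 × 7.005² = 2 × 49.07 = 98.1.
Round up to the next whole participant.

n = 99 per group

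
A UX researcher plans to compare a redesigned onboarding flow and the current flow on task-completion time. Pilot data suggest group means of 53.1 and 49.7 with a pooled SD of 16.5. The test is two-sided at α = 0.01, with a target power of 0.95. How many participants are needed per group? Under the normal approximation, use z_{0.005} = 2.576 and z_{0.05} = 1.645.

Cohen's d = |M₁ − M₂| / SD_pooled = |53.1 − 49.7| / 16.5 = 3.4 / 16.5 = 0.206.
For two independent groups with equal n: n = 2·((z_{α/2} + z_β) / d)².
z_{α/2} + z_β = 2.576 + 1.645 = 4.221.
n = 2 × (4.221 / 0.206)² = 2 × 20.490² = 2 × 419.85 = 839.7.
Round up to the next whole participant.

n = 840 per group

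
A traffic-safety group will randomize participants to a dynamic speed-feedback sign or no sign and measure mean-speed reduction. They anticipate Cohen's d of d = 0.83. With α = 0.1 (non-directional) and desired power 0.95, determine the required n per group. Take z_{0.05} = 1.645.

For two independent groups with equal n: n = 2·((z_{α/2} + z_β) / d)².
z_{α/2} + z_β = 1.645 + 1.645 = 3.290.
n = 2 × (3.290 / 0.83)² = 2 × 3.964² = 2 × 15.71 = 31.4.
Round up to the next whole participant.

n = 32 per group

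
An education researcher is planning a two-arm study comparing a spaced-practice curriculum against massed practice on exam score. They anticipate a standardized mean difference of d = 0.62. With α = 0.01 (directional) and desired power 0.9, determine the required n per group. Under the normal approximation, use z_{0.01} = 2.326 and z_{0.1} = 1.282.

For two independent groups with equal n: n = 2·((z_{α} + z_β) / d)².
z_{α} + z_β = 2.326 + 1.282 = 3.608.
n = 2 × (3.608 / 0.62)² = 2 × 5.819² = 2 × 33.86 = 67.7.
Round up to the next whole participant.

n = 68 per group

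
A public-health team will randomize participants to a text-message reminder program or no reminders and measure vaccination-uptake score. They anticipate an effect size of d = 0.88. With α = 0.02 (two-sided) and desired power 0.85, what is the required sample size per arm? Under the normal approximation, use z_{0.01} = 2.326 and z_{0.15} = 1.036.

n = 30 per group

For two independent groups with equal n: n = 2·((z_{α/2} + z_β) / d)².
z_{α/2} + z_β = 2.326 + 1.036 = 3.362.
n = 2 × (3.362 / 0.88)² = 2 × 3.820² = 2 × 14.60 = 29.2.
Round up to the next whole participant.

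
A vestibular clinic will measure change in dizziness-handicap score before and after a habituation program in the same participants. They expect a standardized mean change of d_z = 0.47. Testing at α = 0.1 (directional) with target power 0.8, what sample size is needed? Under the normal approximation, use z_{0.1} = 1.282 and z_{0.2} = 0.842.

For a paired (one-sample on differences) test: n = ((z_{α} + z_β) / d)².
z_{α} + z_β = 1.282 + 0.842 = 2.124.
n = (2.124 / 0.47)² = 4.519² = 20.42.
Round up.

n = 21 pairs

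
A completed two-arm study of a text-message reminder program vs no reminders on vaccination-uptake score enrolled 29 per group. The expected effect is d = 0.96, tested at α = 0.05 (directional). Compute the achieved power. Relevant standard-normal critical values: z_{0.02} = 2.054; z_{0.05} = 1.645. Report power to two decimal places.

power ≈ 0.98

For two equal groups, power = Φ(d·√(n/2) − z_{α}).
d·√(n/2) = 0.96 × √(29/2) = 0.96 × 3.808 = 3.656.
z_β = 3.656 − 1.645 = 2.011.
Power = Φ(2.011) = 0.978.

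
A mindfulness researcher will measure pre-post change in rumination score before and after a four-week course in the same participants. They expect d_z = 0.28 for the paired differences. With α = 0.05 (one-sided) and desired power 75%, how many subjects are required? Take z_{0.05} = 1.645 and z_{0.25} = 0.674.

For a paired (one-sample on differences) test: n = ((z_{α} + z_β) / d)².
z_{α} + z_β = 1.645 + 0.674 = 2.319.
n = (2.319 / 0.28)² = 8.282² = 68.59.
Round up.

n = 69 pairs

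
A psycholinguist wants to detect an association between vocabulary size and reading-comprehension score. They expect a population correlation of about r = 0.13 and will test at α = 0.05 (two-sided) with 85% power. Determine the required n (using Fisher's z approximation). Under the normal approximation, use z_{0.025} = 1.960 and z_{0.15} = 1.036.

n = 529

Fisher's z: C = ½·ln((1+r)/(1−r)) = ½·ln(1.2989) = 0.1307.
n = ((z_{α/2} + z_β)/C)² + 3.
(1.960 + 1.036) / 0.1307 = 2.996 / 0.1307 = 22.923.
n = 22.923² + 3 = 525.45 + 3 = 528.5.
Round up.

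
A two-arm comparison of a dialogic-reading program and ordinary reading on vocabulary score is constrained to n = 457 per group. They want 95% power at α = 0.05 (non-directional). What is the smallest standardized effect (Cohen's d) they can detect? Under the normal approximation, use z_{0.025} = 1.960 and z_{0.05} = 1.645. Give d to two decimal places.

d_min ≈ 0.24

For two independent groups of n = 457 each: d_min = (z_{α/2} + z_β)·√(2/n).
z-sum = 1.960 + 1.645 = 3.605.
d_min = 3.605 × √(2/457) = 3.605 × 0.0662 = 0.238.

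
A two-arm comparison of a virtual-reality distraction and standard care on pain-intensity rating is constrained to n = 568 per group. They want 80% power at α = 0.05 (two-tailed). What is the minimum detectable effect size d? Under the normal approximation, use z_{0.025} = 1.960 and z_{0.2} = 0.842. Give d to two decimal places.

For two independent groups of n = 568 each: d_min = (z_{α/2} + z_β)·√(2/n).
z-sum = 1.960 + 0.842 = 2.802.
d_min = 2.802 × √(2/568) = 2.802 × 0.0593 = 0.166.

d_min ≈ 0.17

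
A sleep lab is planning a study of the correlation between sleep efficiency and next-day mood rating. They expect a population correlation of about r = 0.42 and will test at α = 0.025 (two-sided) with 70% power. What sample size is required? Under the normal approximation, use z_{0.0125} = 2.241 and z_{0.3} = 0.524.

Fisher's z: C = ½·ln((1+r)/(1−r)) = ½·ln(2.4483) = 0.4477.
n = ((z_{α/2} + z_β)/C)² + 3.
(2.241 + 0.524) / 0.4477 = 2.765 / 0.4477 = 6.176.
n = 6.176² + 3 = 38.14 + 3 = 41.1.
Round up.

n = 42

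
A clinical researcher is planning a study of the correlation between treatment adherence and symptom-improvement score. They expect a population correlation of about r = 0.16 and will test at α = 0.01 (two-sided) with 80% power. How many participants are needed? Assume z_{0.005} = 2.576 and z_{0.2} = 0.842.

Fisher's z: C = ½·ln((1+r)/(1−r)) = ½·ln(1.3810) = 0.1614.
n = ((z_{α/2} + z_β)/C)² + 3.
(2.576 + 0.842) / 0.1614 = 3.418 / 0.1614 = 21.177.
n = 21.177² + 3 = 448.47 + 3 = 451.5.
Round up.

n = 452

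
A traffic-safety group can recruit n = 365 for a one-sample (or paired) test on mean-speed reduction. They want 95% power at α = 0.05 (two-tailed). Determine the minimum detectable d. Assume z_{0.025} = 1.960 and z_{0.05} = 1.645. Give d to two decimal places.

d_min ≈ 0.19

For a single sample (or paired design) of n = 365: d_min = (z_{α/2} + z_β)/√n.
z-sum = 1.960 + 1.645 = 3.605.
d_min = 3.605 / √365 = 3.605 / 19.105 = 0.189.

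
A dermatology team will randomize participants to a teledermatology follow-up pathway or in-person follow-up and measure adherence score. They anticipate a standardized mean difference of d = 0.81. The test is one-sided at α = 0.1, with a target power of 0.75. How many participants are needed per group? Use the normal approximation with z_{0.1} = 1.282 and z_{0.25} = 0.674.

n = 12 per group

For two independent groups with equal n: n = 2·((z_{α} + z_β) / d)².
z_{α} + z_β = 1.282 + 0.674 = 1.956.
n = 2 × (1.956 / 0.81)² = 2 × 2.415² = 2 × 5.83 = 11.7.
Round up to the next whole participant.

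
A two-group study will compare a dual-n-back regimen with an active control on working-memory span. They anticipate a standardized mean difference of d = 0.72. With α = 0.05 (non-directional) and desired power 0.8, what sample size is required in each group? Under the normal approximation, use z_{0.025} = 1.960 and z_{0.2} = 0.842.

n = 31 per group

For two independent groups with equal n: n = 2·((z_{α/2} + z_β) / d)².
z_{α/2} + z_β = 1.960 + 0.842 = 2.802.
n = 2 × (2.802 / 0.72)² = 2 × 3.892² = 2 × 15.15 = 30.3.
Round up to the next whole participant.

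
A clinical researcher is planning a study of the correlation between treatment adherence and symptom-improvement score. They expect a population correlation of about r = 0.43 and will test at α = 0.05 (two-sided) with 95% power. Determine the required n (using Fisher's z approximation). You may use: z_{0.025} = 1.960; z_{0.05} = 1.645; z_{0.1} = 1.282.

n = 65

Fisher's z: C = ½·ln((1+r)/(1−r)) = ½·ln(2.5088) = 0.4599.
n = ((z_{α/2} + z_β)/C)² + 3.
(1.960 + 1.645) / 0.4599 = 3.605 / 0.4599 = 7.839.
n = 7.839² + 3 = 61.44 + 3 = 64.4.
Round up.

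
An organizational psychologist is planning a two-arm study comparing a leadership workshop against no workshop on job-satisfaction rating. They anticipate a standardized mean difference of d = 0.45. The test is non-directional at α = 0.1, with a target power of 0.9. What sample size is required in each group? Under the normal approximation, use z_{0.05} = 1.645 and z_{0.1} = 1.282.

n = 85 per group

For two independent groups with equal n: n = 2·((z_{α/2} + z_β) / d)².
z_{α/2} + z_β = 1.645 + 1.282 = 2.927.
n = 2 × (2.927 / 0.45)² = 2 × 6.504² = 2 × 42.31 = 84.6.
Round up to the next whole participant.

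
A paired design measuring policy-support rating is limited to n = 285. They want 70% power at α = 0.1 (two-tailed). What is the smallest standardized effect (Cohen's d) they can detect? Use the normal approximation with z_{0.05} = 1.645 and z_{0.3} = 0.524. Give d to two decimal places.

For a single sample (or paired design) of n = 285: d_min = (z_{α/2} + z_β)/√n.
z-sum = 1.645 + 0.524 = 2.169.
d_min = 2.169 / √285 = 2.169 / 16.882 = 0.128.

d_min ≈ 0.13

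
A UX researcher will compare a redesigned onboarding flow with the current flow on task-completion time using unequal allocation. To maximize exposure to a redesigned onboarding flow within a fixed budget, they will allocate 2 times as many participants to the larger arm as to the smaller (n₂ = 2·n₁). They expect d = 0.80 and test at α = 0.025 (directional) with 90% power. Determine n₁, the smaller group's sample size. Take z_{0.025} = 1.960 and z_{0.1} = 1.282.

n₁ = 25

With allocation ratio k = n₂/n₁ = 2, Var(x̄₁−x̄₂) = σ²(1/n₁ + 1/(k·n₁)) = σ²·(k+1)/(k·n₁).
So n₁ = (1 + 1/k)·((z_{α} + z_β)/d)² = 1.500 × (3.242/0.80)².
n₁ = 1.500 × 16.42 = 24.6.
Round up: n₁ = 25, giving n₂ = 2 × 25 = 50.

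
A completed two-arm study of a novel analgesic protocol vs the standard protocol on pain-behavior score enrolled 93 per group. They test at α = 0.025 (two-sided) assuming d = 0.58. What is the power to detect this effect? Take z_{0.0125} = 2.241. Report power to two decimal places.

For two equal groups, power = Φ(d·√(n/2) − z_{α/2}).
d·√(n/2) = 0.58 × √(93/2) = 0.58 × 6.819 = 3.955.
z_β = 3.955 − 2.241 = 1.714.
Power = Φ(1.714) = 0.957.

power ≈ 0.96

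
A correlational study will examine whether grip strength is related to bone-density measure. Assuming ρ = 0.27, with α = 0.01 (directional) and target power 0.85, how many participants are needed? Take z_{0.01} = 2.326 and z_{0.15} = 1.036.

n = 151

Fisher's z: C = ½·ln((1+r)/(1−r)) = ½·ln(1.7397) = 0.2769.
n = ((z_{α} + z_β)/C)² + 3.
(2.326 + 1.036) / 0.2769 = 3.362 / 0.2769 = 12.142.
n = 12.142² + 3 = 147.42 + 3 = 150.4.
Round up.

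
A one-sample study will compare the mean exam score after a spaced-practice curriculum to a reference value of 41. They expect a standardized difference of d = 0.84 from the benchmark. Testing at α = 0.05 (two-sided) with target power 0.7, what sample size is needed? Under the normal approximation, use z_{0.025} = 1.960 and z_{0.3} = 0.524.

n = 9

For a one-sample test: n = ((z_{α/2} + z_β) / d)².
z_{α/2} + z_β = 1.960 + 0.524 = 2.484.
n = (2.484 / 0.84)² = 2.957² = 8.74.
Round up.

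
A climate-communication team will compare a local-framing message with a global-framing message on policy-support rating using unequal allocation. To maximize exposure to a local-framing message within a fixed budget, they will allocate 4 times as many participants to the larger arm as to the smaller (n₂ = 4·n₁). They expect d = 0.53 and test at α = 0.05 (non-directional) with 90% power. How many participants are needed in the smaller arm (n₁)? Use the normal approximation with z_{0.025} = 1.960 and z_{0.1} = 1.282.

With allocation ratio k = n₂/n₁ = 4, Var(x̄₁−x̄₂) = σ²(1/n₁ + 1/(k·n₁)) = σ²·(k+1)/(k·n₁).
So n₁ = (1 + 1/k)·((z_{α/2} + z_β)/d)² = 1.250 × (3.242/0.53)².
n₁ = 1.250 × 37.42 = 46.8.
Round up: n₁ = 47, giving n₂ = 4 × 47 = 188.

n₁ = 47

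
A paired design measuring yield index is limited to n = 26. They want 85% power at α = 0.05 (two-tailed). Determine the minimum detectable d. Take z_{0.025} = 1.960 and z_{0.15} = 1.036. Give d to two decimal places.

d_min ≈ 0.59

For a single sample (or paired design) of n = 26: d_min = (z_{α/2} + z_β)/√n.
z-sum = 1.960 + 1.036 = 2.996.
d_min = 2.996 / √26 = 2.996 / 5.099 = 0.588.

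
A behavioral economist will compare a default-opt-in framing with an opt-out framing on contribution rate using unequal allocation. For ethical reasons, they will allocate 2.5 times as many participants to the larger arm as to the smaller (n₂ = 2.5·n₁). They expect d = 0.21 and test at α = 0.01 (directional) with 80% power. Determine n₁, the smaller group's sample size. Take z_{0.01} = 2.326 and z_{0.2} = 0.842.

n₁ = 319

With allocation ratio k = n₂/n₁ = 2.5, Var(x̄₁−x̄₂) = σ²(1/n₁ + 1/(k·n₁)) = σ²·(k+1)/(k·n₁).
So n₁ = (1 + 1/k)·((z_{α} + z_β)/d)² = 1.400 × (3.168/0.21)².
n₁ = 1.400 × 227.58 = 318.6.
Round up: n₁ = 319, giving n₂ = ⌈2.5 × 319⌉ = ⌈797.5⌉ = 798.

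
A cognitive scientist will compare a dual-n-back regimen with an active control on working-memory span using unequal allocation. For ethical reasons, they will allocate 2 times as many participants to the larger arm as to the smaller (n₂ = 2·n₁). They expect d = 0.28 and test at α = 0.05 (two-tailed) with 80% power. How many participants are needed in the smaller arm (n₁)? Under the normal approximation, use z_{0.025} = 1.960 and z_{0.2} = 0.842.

With allocation ratio k = n₂/n₁ = 2, Var(x̄₁−x̄₂) = σ²(1/n₁ + 1/(k·n₁)) = σ²·(k+1)/(k·n₁).
So n₁ = (1 + 1/k)·((z_{α/2} + z_β)/d)² = 1.500 × (2.802/0.28)².
n₁ = 1.500 × 100.14 = 150.2.
Round up: n₁ = 151, giving n₂ = 2 × 151 = 302.

n₁ = 151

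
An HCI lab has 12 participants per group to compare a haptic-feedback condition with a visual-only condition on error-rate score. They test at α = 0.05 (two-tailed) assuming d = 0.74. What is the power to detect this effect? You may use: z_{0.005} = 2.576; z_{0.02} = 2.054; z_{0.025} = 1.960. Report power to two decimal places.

For two equal groups, power = Φ(d·√(n/2) − z_{α/2}).
d·√(n/2) = 0.74 × √(12/2) = 0.74 × 2.449 = 1.813.
z_β = 1.813 − 1.960 = -0.147.
Power = Φ(-0.147) = 0.441.

power ≈ 0.44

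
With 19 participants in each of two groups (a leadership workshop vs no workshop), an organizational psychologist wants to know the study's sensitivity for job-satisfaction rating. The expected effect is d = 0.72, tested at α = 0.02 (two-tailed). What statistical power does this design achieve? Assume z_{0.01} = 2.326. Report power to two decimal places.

power ≈ 0.46

For two equal groups, power = Φ(d·√(n/2) − z_{α/2}).
d·√(n/2) = 0.72 × √(19/2) = 0.72 × 3.082 = 2.219.
z_β = 2.219 − 2.326 = -0.107.
Power = Φ(-0.107) = 0.457.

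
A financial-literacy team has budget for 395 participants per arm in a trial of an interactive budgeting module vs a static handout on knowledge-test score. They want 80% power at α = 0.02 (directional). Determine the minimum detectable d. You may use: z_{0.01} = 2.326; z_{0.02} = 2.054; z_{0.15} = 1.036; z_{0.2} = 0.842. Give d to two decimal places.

For two independent groups of n = 395 each: d_min = (z_{α} + z_β)·√(2/n).
z-sum = 2.054 + 0.842 = 2.896.
d_min = 2.896 × √(2/395) = 2.896 × 0.0712 = 0.206.

d_min ≈ 0.21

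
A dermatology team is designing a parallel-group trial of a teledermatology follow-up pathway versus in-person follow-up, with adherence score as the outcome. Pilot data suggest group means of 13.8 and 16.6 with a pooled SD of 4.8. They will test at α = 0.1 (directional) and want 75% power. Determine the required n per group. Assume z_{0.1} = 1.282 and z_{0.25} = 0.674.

Cohen's d = |M₁ − M₂| / SD_pooled = |13.8 − 16.6| / 4.8 = 2.8 / 4.8 = 0.583.
For two independent groups with equal n: n = 2·((z_{α} + z_β) / d)².
z_{α} + z_β = 1.282 + 0.674 = 1.956.
n = 2 × (1.956 / 0.583)² = 2 × 3.355² = 2 × 11.26 = 22.5.
Round up to the next whole participant.

n = 23 per group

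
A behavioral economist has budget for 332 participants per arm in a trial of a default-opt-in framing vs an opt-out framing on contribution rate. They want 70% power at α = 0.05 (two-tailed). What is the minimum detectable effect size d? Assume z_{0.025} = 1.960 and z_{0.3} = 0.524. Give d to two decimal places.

For two independent groups of n = 332 each: d_min = (z_{α/2} + z_β)·√(2/n).
z-sum = 1.960 + 0.524 = 2.484.
d_min = 2.484 × √(2/332) = 2.484 × 0.0776 = 0.193.

d_min ≈ 0.19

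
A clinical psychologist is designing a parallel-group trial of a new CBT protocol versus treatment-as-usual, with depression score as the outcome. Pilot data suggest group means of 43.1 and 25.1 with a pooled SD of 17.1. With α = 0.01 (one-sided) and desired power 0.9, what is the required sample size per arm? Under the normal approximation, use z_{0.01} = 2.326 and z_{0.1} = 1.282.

n = 24 per group

Cohen's d = |M₁ − M₂| / SD_pooled = |43.1 − 25.1| / 17.1 = 18.0 / 17.1 = 1.053.
For two independent groups with equal n: n = 2·((z_{α} + z_β) / d)².
z_{α} + z_β = 2.326 + 1.282 = 3.608.
n = 2 × (3.608 / 1.053)² = 2 × 3.426² = 2 × 11.74 = 23.5.
Round up to the next whole participant.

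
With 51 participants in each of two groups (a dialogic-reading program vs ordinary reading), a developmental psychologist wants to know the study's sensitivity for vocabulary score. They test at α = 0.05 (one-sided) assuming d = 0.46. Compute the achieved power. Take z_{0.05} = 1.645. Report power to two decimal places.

power ≈ 0.75

For two equal groups, power = Φ(d·√(n/2) − z_{α}).
d·√(n/2) = 0.46 × √(51/2) = 0.46 × 5.050 = 2.323.
z_β = 2.323 − 1.645 = 0.678.
Power = Φ(0.678) = 0.751.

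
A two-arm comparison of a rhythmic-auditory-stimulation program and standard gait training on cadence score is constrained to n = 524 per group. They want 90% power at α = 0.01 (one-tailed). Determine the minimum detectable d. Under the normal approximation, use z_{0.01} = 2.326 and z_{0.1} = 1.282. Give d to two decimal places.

d_min ≈ 0.22

For two independent groups of n = 524 each: d_min = (z_{α} + z_β)·√(2/n).
z-sum = 2.326 + 1.282 = 3.608.
d_min = 3.608 × √(2/524) = 3.608 × 0.0618 = 0.223.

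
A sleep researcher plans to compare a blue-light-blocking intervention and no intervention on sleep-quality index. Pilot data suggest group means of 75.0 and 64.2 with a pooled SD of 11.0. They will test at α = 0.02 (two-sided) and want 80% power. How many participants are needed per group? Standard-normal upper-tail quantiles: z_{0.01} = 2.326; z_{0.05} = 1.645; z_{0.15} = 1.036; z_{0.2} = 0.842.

Cohen's d = |M₁ − M₂| / SD_pooled = |75.0 − 64.2| / 11.0 = 10.8 / 11.0 = 0.982.
For two independent groups with equal n: n = 2·((z_{α/2} + z_β) / d)².
z_{α/2} + z_β = 2.326 + 0.842 = 3.168.
n = 2 × (3.168 / 0.982)² = 2 × 3.226² = 2 × 10.41 = 20.8.
Round up to the next whole participant.

n = 21 per group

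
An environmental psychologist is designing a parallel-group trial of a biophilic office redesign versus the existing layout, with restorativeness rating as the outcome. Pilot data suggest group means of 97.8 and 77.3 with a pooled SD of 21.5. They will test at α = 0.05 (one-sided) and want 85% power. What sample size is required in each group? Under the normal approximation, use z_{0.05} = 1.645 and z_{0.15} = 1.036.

Cohen's d = |M₁ − M₂| / SD_pooled = |97.8 − 77.3| / 21.5 = 20.5 / 21.5 = 0.953.
For two independent groups with equal n: n = 2·((z_{α} + z_β) / d)².
z_{α} + z_β = 1.645 + 1.036 = 2.681.
n = 2 × (2.681 / 0.953)² = 2 × 2.813² = 2 × 7.91 = 15.8.
Round up to the next whole participant.

n = 16 per group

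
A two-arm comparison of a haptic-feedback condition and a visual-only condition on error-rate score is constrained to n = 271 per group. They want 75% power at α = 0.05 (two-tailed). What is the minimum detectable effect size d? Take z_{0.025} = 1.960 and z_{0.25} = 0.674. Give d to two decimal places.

d_min ≈ 0.23

For two independent groups of n = 271 each: d_min = (z_{α/2} + z_β)·√(2/n).
z-sum = 1.960 + 0.674 = 2.634.
d_min = 2.634 × √(2/271) = 2.634 × 0.0859 = 0.226.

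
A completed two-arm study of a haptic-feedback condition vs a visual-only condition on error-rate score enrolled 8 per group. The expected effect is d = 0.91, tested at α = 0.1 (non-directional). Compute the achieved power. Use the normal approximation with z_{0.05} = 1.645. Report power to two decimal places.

power ≈ 0.57

For two equal groups, power = Φ(d·√(n/2) − z_{α/2}).
d·√(n/2) = 0.91 × √(8/2) = 0.91 × 2.000 = 1.820.
z_β = 1.820 − 1.645 = 0.175.
Power = Φ(0.175) = 0.569.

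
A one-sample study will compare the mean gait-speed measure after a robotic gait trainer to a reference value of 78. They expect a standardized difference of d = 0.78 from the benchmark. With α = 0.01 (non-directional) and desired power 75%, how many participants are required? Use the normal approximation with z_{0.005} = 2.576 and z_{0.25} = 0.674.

n = 18

For a one-sample test: n = ((z_{α/2} + z_β) / d)².
z_{α/2} + z_β = 2.576 + 0.674 = 3.250.
n = (3.250 / 0.78)² = 4.167² = 17.36.
Round up.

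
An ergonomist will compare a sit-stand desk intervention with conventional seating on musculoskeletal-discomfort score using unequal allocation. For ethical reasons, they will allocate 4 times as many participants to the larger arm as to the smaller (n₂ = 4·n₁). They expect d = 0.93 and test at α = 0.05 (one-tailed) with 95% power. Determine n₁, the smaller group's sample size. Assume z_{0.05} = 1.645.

With allocation ratio k = n₂/n₁ = 4, Var(x̄₁−x̄₂) = σ²(1/n₁ + 1/(k·n₁)) = σ²·(k+1)/(k·n₁).
So n₁ = (1 + 1/k)·((z_{α} + z_β)/d)² = 1.250 × (3.290/0.93)².
n₁ = 1.250 × 12.51 = 15.6.
Round up: n₁ = 16, giving n₂ = 4 × 16 = 64.

n₁ = 16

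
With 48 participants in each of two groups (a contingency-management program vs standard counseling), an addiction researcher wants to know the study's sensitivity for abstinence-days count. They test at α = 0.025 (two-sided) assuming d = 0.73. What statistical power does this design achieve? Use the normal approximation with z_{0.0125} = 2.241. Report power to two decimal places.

For two equal groups, power = Φ(d·√(n/2) − z_{α/2}).
d·√(n/2) = 0.73 × √(48/2) = 0.73 × 4.899 = 3.576.
z_β = 3.576 − 2.241 = 1.335.
Power = Φ(1.335) = 0.909.

power ≈ 0.91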